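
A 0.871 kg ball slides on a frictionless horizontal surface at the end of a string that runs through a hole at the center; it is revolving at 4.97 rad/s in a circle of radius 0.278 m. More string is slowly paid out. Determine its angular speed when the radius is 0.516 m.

No torque about the axis ⇒ m r₁² ω₁ = m r₂² ω₂.
ω₂ = ω₁ (r₁/r₂)² = (4.97)(0.278/0.516)² = 1.443 rad/s.

ω₂ ≈ 1.44 rad/s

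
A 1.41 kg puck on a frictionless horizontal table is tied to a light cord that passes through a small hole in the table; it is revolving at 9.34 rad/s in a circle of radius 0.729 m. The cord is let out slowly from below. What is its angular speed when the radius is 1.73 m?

No torque about the axis ⇒ m r₁² ω₁ = m r₂² ω₂.
ω₂ = ω₁ (r₁/r₂)² = (9.34)(0.729/1.73)² = 1.658 rad/s.

ω₂ ≈ 1.66 rad/s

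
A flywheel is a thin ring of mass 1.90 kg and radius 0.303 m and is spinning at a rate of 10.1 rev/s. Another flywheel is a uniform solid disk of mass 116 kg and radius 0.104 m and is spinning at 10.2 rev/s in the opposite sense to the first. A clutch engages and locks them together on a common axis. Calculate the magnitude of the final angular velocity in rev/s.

|ω_f| ≈ 5.78 rev/s

The coupling torques are internal; angular momentum about the shared axis is conserved.
Moments of inertia: I_A = (1.90)(0.303)² = 0.1744 kg·m²; I_B = ½(116)(0.104)² = 0.6273 kg·m².
Taking A's sense as positive: L = (0.1744)(10.1) − (0.6273)(10.2) = -4.637 kg·m²·rev/s.
Combined I = 0.1744 + 0.6273 = 0.8018 kg·m².
ω_f = L / I = -4.637 / 0.8018 = -5.783 rev/s.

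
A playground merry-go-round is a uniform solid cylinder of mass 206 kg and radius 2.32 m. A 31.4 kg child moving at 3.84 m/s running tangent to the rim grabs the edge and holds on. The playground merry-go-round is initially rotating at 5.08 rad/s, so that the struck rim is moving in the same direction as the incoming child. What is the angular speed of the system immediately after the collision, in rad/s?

|ω_f| ≈ 4.28 rad/s

About the axle the impulsive forces during the collision are internal, so angular momentum about that axis is conserved.
I_p = ½(206)(2.32)² = 554.4 kg·m². Taking the sense of the child's angular momentum as positive, L_{child} = m v R = (31.4)(3.84)(2.32) = 279.7 kg·m²/s.
L_i = +I_p ω_p + m v R = +(554.4)(5.08) + 279.7 = 3096 kg·m²/s.
After sticking, I_f = I_p + m R² = 554.4 + (31.4)(2.32)² = 723.4 kg·m².
ω_f = L_i / I_f = 3096 / 723.4 = 4.280 rad/s.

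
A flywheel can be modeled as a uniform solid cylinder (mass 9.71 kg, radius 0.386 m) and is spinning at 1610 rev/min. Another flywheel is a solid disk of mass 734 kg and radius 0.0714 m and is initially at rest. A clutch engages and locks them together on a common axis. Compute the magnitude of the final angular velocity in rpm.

|ω_f| ≈ 449 rpm

No external torque acts about the common axis, so total angular momentum is conserved.
Moments of inertia: I_A = ½(9.71)(0.386)² = 0.7234 kg·m²; I_B = ½(734)(0.0714)² = 1.871 kg·m².
Taking A's sense as positive: L = (0.7234)(1610) = 1165 kg·m²·rpm.
Combined I = 0.7234 + 1.871 = 2.594 kg·m².
ω_f = L / I = 1165 / 2.594 = 448.9 rpm.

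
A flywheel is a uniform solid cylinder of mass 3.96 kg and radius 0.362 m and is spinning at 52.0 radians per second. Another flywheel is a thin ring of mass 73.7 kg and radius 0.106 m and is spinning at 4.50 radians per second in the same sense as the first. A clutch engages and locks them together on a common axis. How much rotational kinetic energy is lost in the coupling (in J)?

ΔKE lost ≈ 223 J

The coupling torques are internal; angular momentum about the shared axis is conserved.
Moments of inertia: I_A = ½(3.96)(0.362)² = 0.2595 kg·m²; I_B = (73.7)(0.106)² = 0.8281 kg·m².
Taking A's sense as positive: L = (0.2595)(52.0) + (0.8281)(4.50) = 17.22 kg·m²·rad/s.
Combined I = 0.2595 + 0.8281 = 1.088 kg·m².
ω_f = L / I = 17.22 / 1.088 = 15.83 rad/s.
KE_i = ½ΣIω² = 359.2 J; KE_f = ½(1.088)(15.83)² = 136.3 J.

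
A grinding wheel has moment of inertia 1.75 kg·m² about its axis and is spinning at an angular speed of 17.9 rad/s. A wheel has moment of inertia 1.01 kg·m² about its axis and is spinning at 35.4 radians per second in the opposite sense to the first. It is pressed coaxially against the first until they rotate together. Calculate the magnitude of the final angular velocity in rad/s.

No external torque acts about the common axis, so total angular momentum is conserved.
Taking A's sense as positive: L = (1.750)(17.9) − (1.010)(35.4) = -4.429 kg·m²·rad/s.
Combined I = 1.750 + 1.010 = 2.760 kg·m².
ω_f = L / I = -4.429 / 2.760 = -1.605 rad/s.

|ω_f| ≈ 1.60 rad/s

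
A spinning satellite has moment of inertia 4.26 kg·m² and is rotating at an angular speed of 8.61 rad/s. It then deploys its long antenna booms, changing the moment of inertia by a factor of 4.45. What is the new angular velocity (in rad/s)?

ω₂ ≈ 1.93 rad/s

No external torque acts about the spin axis, so angular momentum is conserved.
I₂ = 4.45 × 4.26 = 18.96 kg·m².
ω₂ = I₁ω₁ / I₂ = (4.260)(8.61 rad/s) / (18.96) = 1.935 rad/s.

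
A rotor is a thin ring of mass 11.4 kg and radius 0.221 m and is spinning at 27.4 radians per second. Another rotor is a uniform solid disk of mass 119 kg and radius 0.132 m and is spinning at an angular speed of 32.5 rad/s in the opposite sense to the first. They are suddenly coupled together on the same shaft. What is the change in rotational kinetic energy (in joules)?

ΔKE ≈ -650 J

No external torque acts about the common axis, so total angular momentum is conserved.
Moments of inertia: I_A = (11.4)(0.221)² = 0.5568 kg·m²; I_B = ½(119)(0.132)² = 1.037 kg·m².
Taking A's sense as positive: L = (0.5568)(27.4) − (1.037)(32.5) = -18.44 kg·m²·rad/s.
Combined I = 0.5568 + 1.037 = 1.594 kg·m².
ω_f = L / I = -18.44 / 1.594 = -11.57 rad/s.
KE_i = ½ΣIω² = 756.5 J; KE_f = ½(1.594)(11.57)² = 106.7 J.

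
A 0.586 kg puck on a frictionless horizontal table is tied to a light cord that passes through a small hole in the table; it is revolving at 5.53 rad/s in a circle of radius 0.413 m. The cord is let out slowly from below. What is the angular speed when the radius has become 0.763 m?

ω₂ ≈ 1.62 rad/s

No torque about the axis ⇒ m r₁² ω₁ = m r₂² ω₂.
ω₂ = ω₁ (r₁/r₂)² = (5.53)(0.413/0.763)² = 1.620 rad/s.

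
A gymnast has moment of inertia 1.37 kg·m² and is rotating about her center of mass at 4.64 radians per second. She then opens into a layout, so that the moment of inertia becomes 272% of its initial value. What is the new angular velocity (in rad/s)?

Angular momentum about the spin axis is conserved since the torque about it is zero.
I₂ = 2.72 × 1.37 = 3.726 kg·m².
ω₂ = I₁ω₁ / I₂ = (1.370)(4.64 rad/s) / (3.726) = 1.706 rad/s.

ω₂ ≈ 1.71 rad/s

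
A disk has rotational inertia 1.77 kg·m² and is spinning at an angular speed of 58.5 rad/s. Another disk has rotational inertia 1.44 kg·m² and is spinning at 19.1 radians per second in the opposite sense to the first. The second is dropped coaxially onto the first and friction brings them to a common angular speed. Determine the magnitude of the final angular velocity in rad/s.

|ω_f| ≈ 23.7 rad/s

The coupling torques are internal; angular momentum about the shared axis is conserved.
Taking A's sense as positive: L = (1.770)(58.5) − (1.440)(19.1) = 76.04 kg·m²·rad/s.
Combined I = 1.770 + 1.440 = 3.210 kg·m².
ω_f = L / I = 76.04 / 3.210 = 23.69 rad/s.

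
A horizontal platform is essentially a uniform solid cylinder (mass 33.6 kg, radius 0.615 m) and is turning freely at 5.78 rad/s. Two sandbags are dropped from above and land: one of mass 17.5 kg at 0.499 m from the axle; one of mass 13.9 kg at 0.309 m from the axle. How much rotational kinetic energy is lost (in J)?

No external torque acts about the axle; L_before = L_after.
I_p = ½(33.6)(0.615)² = 6.354 kg·m².
Added inertia Σmr² = (17.5)(0.499)² + (13.9)(0.309)² = 5.685 kg·m²; I_f = 6.354 + 5.685 = 12.04 kg·m².
ω_f = I_p ω_i / I_f = (6.354)(5.78) / 12.04 = 3.051 rad/s.
KE_i = ½(6.354)(5.780 rad/s)² = 106.1 J; KE_f = ½(12.04)(3.051)² = 56.02 J.

energy lost ≈ 50.1 J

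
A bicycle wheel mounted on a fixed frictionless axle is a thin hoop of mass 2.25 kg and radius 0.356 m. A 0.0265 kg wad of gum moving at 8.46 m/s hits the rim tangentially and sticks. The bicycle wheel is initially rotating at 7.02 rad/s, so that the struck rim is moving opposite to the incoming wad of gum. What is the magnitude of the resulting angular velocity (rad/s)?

|ω_f| ≈ 6.66 rad/s

The axle reaction passes through the axle and exerts no torque about it; angular momentum about the axle is conserved through the impact.
I_p = (2.25)(0.356)² = 0.2852 kg·m². Taking the sense of the wad of gum's angular momentum as positive, L_{wad} = m v R = (0.0265)(8.46)(0.356) = 0.07981 kg·m²/s.
L_i = −I_p ω_p + m v R = −(0.2852)(7.02) + 0.07981 = -1.922 kg·m²/s.
After sticking, I_f = I_p + m R² = 0.2852 + (0.0265)(0.356)² = 0.2885 kg·m².
ω_f = L_i / I_f = -1.922 / 0.2885 = -6.662 rad/s.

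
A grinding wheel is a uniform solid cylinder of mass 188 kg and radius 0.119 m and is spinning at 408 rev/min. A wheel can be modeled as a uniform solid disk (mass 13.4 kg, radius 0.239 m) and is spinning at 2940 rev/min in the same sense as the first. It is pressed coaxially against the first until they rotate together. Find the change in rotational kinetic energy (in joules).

ΔKE ≈ -10400 J

No external torque acts about the common axis, so total angular momentum is conserved.
Moments of inertia: I_A = ½(188)(0.119)² = 1.331 kg·m²; I_B = ½(13.4)(0.239)² = 0.3827 kg·m².
Taking A's sense as positive: L = (1.331)(408) + (0.3827)(2940) = 1668 kg·m²·rpm.
Combined I = 1.331 + 0.3827 = 1.714 kg·m².
ω_f = L / I = 1668 / 1.714 = 973.4 rpm.
KE_i = ½ΣIω² = 19350 J; KE_f = ½(1.714)(101.9)² = 8904 J.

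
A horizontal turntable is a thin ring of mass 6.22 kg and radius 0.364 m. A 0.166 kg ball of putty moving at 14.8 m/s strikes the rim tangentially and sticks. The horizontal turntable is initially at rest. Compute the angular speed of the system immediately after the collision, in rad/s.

About the axle the impulsive forces during the collision are internal, so angular momentum about that axis is conserved.
I_p = (6.22)(0.364)² = 0.8241 kg·m². Taking the sense of the ball of putty's angular momentum as positive, L_{ball} = m v R = (0.166)(14.8)(0.364) = 0.8943 kg·m²/s.
L_i = 0 + 0.8943 = 0.8943 kg·m²/s.
After sticking, I_f = I_p + m R² = 0.8241 + (0.166)(0.364)² = 0.8461 kg·m².
ω_f = L_i / I_f = 0.8943 / 0.8461 = 1.057 rad/s.

|ω_f| ≈ 1.06 rad/s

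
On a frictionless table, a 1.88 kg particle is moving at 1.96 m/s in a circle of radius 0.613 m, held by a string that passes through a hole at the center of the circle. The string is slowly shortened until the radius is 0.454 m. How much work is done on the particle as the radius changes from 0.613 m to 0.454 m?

W ≈ 2.97 J

The only horizontal force on the mass is along the cord (radial), so it exerts no torque about the hole and angular momentum m v r is conserved.
v₂ = v₁ r₁ / r₂ = (1.96)(0.613) / (0.454) = 2.646 m/s.
W = ΔKE = ½m(v₂² − v₁²) = 2.972 J.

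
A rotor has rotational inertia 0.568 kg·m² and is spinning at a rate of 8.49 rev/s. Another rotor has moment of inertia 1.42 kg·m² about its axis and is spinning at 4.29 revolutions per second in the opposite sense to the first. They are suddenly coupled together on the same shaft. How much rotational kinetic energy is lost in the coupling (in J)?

ΔKE lost ≈ 1310 J

The coupling torques are internal; angular momentum about the shared axis is conserved.
Taking A's sense as positive: L = (0.5680)(8.49) − (1.420)(4.29) = -1.269 kg·m²·rev/s.
Combined I = 0.5680 + 1.420 = 1.988 kg·m².
ω_f = L / I = -1.269 / 1.988 = -0.6386 rev/s.
KE_i = ½ΣIω² = 1324 J; KE_f = ½(1.988)(4.012)² = 16.00 J.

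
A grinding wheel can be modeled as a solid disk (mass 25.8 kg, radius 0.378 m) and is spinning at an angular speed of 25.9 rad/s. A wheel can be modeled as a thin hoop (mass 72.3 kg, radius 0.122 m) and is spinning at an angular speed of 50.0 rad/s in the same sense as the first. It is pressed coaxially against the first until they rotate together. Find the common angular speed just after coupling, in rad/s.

The coupling torques are internal; angular momentum about the shared axis is conserved.
Moments of inertia: I_A = ½(25.8)(0.378)² = 1.843 kg·m²; I_B = (72.3)(0.122)² = 1.076 kg·m².
Taking A's sense as positive: L = (1.843)(25.9) + (1.076)(50.0) = 101.5 kg·m²·rad/s.
Combined I = 1.843 + 1.076 = 2.919 kg·m².
ω_f = L / I = 101.5 / 2.919 = 34.78 rad/s.

|ω_f| ≈ 34.8 rad/s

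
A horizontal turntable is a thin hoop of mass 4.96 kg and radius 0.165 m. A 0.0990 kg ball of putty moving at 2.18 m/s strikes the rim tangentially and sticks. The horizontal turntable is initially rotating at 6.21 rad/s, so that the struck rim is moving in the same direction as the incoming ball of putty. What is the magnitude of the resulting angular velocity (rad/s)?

About the axle the impulsive forces during the collision are internal, so angular momentum about that axis is conserved.
I_p = (4.96)(0.165)² = 0.1350 kg·m². Taking the sense of the ball of putty's angular momentum as positive, L_{ball} = m v R = (0.0990)(2.18)(0.165) = 0.03561 kg·m²/s.
L_i = +I_p ω_p + m v R = +(0.1350)(6.21) + 0.03561 = 0.8742 kg·m²/s.
After sticking, I_f = I_p + m R² = 0.1350 + (0.0990)(0.165)² = 0.1377 kg·m².
ω_f = L_i / I_f = 0.8742 / 0.1377 = 6.347 rad/s.

|ω_f| ≈ 6.35 rad/s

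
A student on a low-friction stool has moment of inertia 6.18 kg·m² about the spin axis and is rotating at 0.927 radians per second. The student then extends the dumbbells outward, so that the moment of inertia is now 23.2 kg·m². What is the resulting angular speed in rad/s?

Angular momentum about the spin axis is conserved since the torque about it is zero.
ω₂ = I₁ω₁ / I₂ = (6.180)(0.927 rad/s) / (23.20) = 0.2469 rad/s.

ω₂ ≈ 0.247 rad/s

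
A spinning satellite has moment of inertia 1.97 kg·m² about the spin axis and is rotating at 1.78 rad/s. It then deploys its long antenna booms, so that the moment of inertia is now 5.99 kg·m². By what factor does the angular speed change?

ω₂/ω₁ ≈ 0.329

No external torque acts about the spin axis, so angular momentum is conserved.
ω₂/ω₁ = I₁/I₂ = 1.970 / 5.990 = 0.3289.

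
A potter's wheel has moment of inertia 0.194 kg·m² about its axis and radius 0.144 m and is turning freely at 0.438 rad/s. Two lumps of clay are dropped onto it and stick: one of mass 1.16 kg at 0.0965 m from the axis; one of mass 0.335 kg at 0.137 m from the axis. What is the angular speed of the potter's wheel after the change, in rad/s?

ω_f ≈ 0.403 rad/s

No external torque acts about the axis; L_before = L_after.
Added inertia Σmr² = (1.16)(0.0965)² + (0.335)(0.137)² = 0.01709 kg·m²; I_f = 0.1940 + 0.01709 = 0.2111 kg·m².
ω_f = I_p ω_i / I_f = (0.1940)(0.438) / 0.2111 = 0.4025 rad/s.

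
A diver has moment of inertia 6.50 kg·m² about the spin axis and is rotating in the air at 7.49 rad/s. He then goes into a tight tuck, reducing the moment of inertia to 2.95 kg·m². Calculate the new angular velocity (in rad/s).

Angular momentum about the spin axis is conserved since the torque about it is zero.
ω₂ = I₁ω₁ / I₂ = (6.500)(7.49 rad/s) / (2.950) = 16.50 rad/s.

ω₂ ≈ 16.5 rad/s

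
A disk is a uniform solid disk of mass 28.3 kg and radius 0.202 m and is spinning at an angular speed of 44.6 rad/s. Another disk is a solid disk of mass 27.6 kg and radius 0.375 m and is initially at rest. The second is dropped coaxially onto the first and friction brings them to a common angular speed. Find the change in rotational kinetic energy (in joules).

ΔKE ≈ -443 J

The coupling torques are internal; angular momentum about the shared axis is conserved.
Moments of inertia: I_A = ½(28.3)(0.202)² = 0.5774 kg·m²; I_B = ½(27.6)(0.375)² = 1.941 kg·m².
Taking A's sense as positive: L = (0.5774)(44.6) = 25.75 kg·m²·rad/s.
Combined I = 0.5774 + 1.941 = 2.518 kg·m².
ω_f = L / I = 25.75 / 2.518 = 10.23 rad/s.
KE_i = ½ΣIω² = 574.2 J; KE_f = ½(2.518)(10.23)² = 131.7 J.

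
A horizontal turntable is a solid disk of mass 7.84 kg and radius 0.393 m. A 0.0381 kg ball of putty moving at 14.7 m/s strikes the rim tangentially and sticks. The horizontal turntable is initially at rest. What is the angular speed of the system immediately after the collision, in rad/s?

The axle reaction passes through the axle and exerts no torque about it; angular momentum about the axle is conserved through the impact.
I_p = ½(7.84)(0.393)² = 0.6054 kg·m². Taking the sense of the ball of putty's angular momentum as positive, L_{ball} = m v R = (0.0381)(14.7)(0.393) = 0.2201 kg·m²/s.
L_i = 0 + 0.2201 = 0.2201 kg·m²/s.
After sticking, I_f = I_p + m R² = 0.6054 + (0.0381)(0.393)² = 0.6113 kg·m².
ω_f = L_i / I_f = 0.2201 / 0.6113 = 0.3601 rad/s.

|ω_f| ≈ 0.360 rad/s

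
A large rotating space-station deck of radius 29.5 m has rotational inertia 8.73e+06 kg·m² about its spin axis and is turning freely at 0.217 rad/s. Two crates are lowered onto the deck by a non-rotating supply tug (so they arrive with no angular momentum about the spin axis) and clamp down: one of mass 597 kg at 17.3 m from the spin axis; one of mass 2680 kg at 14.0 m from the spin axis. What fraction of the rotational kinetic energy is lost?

The added mass arrives with no angular momentum about the spin axis, and any external torque about the spin axis is negligible, so the system's angular momentum is conserved.
Added inertia Σmr² = (597)(17.3)² + (2680)(14.0)² = 7.040e+05 kg·m²; I_f = 8.730e+06 + 7.040e+05 = 9.434e+06 kg·m².
ω_f = I_p ω_i / I_f = (8.730e+06)(0.217) / 9.434e+06 = 0.2008 rad/s.
KE_i = ½(8.730e+06)(0.2170 rad/s)² = 2.055e+05 J; KE_f = ½(9.434e+06)(0.2008)² = 1.902e+05 J.
Fraction lost = 0.07462.

fraction ≈ 0.0746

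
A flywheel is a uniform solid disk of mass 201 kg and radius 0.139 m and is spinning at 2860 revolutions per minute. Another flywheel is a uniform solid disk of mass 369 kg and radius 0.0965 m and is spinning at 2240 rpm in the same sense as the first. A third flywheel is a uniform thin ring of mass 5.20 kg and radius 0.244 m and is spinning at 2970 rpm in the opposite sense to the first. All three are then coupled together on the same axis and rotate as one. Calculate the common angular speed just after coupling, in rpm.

|ω_f| ≈ 2140 rpm

No external torque acts about the common axis, so total angular momentum is conserved.
Moments of inertia: I_A = ½(201)(0.139)² = 1.942 kg·m²; I_B = ½(369)(0.0965)² = 1.718 kg·m²; I_C = (5.20)(0.244)² = 0.3096 kg·m².
Taking A's sense as positive: L = (1.942)(2860) + (1.718)(2240) − (0.3096)(2970) = 8483 kg·m²·rpm.
Combined I = 1.942 + 1.718 + 0.3096 = 3.969 kg·m².
ω_f = L / I = 8483 / 3.969 = 2137 rpm.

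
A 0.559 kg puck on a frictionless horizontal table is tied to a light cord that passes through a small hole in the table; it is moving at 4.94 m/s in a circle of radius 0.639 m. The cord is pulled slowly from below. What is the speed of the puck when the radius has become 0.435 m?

Central (radial) force ⇒ zero torque about the center ⇒ m v r is constant.
v₂ = v₁ r₁ / r₂ = (4.94)(0.639) / (0.435) = 7.257 m/s.

v₂ ≈ 7.26 m/s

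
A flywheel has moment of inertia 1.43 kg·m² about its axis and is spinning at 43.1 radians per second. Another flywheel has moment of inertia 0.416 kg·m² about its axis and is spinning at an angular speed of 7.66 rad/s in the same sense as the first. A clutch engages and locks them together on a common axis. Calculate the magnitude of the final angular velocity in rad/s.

|ω_f| ≈ 35.1 rad/s

The coupling torques are internal; angular momentum about the shared axis is conserved.
Taking A's sense as positive: L = (1.430)(43.1) + (0.4160)(7.66) = 64.82 kg·m²·rad/s.
Combined I = 1.430 + 0.4160 = 1.846 kg·m².
ω_f = L / I = 64.82 / 1.846 = 35.11 rad/s.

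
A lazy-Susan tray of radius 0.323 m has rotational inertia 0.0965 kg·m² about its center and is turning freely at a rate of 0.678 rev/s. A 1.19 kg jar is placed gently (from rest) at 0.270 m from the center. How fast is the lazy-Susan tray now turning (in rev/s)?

ω_f ≈ 0.357 rev/s

The added mass arrives with no angular momentum about the center, and any external torque about the center is negligible, so the system's angular momentum is conserved.
Added inertia Σmr² = (1.19)(0.270)² = 0.08675 kg·m²; I_f = 0.09650 + 0.08675 = 0.1833 kg·m².
ω_f = I_p ω_i / I_f = (0.09650)(0.678) / 0.1833 = 0.3570 rev/s.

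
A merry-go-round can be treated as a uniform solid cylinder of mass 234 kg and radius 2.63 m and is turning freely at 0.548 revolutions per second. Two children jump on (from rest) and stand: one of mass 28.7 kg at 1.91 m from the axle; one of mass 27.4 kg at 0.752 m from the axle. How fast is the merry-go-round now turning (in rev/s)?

The added mass arrives with no angular momentum about the axle, and any external torque about the axle is negligible, so the system's angular momentum is conserved.
I_p = ½(234)(2.63)² = 809.3 kg·m².
Added inertia Σmr² = (28.7)(1.91)² + (27.4)(0.752)² = 120.2 kg·m²; I_f = 809.3 + 120.2 = 929.5 kg·m².
ω_f = I_p ω_i / I_f = (809.3)(0.548) / 929.5 = 0.4771 rev/s.

ω_f ≈ 0.477 rev/s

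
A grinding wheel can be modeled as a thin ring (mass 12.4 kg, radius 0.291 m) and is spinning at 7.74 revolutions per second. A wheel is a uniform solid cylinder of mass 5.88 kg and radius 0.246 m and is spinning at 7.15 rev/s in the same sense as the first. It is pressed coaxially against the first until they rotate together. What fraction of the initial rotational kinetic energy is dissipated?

The coupling torques are internal; angular momentum about the shared axis is conserved.
Moments of inertia: I_A = (12.4)(0.291)² = 1.050 kg·m²; I_B = ½(5.88)(0.246)² = 0.1779 kg·m².
Taking A's sense as positive: L = (1.050)(7.74) + (0.1779)(7.15) = 9.399 kg·m²·rev/s.
Combined I = 1.050 + 0.1779 = 1.228 kg·m².
ω_f = L / I = 9.399 / 1.228 = 7.655 rev/s.
KE_i = ½ΣIω² = 1421 J; KE_f = ½(1.228)(48.09)² = 1420 J.
Fraction dissipated = (KE_i − KE_f)/KE_i = 0.0007355.

fraction ≈ 0.000736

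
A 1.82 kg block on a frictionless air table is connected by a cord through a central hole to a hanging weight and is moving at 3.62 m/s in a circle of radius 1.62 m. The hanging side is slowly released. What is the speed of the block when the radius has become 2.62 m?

v₂ ≈ 2.24 m/s

Central (radial) force ⇒ zero torque about the center ⇒ m v r is constant.
v₂ = v₁ r₁ / r₂ = (3.62)(1.62) / (2.62) = 2.238 m/s.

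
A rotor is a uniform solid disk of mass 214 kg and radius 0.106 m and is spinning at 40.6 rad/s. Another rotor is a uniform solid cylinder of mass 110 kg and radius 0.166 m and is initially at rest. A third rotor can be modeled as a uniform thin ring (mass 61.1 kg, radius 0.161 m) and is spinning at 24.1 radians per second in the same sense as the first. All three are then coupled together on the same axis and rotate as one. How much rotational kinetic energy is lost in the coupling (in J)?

ΔKE lost ≈ 571 J

The coupling torques are internal; angular momentum about the shared axis is conserved.
Moments of inertia: I_A = ½(214)(0.106)² = 1.202 kg·m²; I_B = ½(110)(0.166)² = 1.516 kg·m²; I_C = (61.1)(0.161)² = 1.584 kg·m².
Taking A's sense as positive: L = (1.202)(40.6) + (1.584)(24.1) = 86.98 kg·m²·rad/s.
Combined I = 1.202 + 1.516 + 1.584 = 4.302 kg·m².
ω_f = L / I = 86.98 / 4.302 = 20.22 rad/s.
KE_i = ½ΣIω² = 1451 J; KE_f = ½(4.302)(20.22)² = 879.4 J.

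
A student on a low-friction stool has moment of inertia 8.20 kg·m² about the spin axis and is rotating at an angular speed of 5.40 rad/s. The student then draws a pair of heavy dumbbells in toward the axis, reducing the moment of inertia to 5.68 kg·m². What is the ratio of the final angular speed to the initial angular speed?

No external torque acts about the spin axis, so angular momentum is conserved.
ω₂/ω₁ = I₁/I₂ = 8.200 / 5.680 = 1.444.

ω₂/ω₁ ≈ 1.44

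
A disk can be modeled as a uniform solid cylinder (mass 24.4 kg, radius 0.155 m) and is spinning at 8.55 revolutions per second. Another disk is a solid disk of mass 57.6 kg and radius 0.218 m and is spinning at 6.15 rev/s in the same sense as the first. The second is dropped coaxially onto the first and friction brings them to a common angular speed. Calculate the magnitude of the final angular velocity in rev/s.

|ω_f| ≈ 6.57 rev/s

The coupling torques are internal; angular momentum about the shared axis is conserved.
Moments of inertia: I_A = ½(24.4)(0.155)² = 0.2931 kg·m²; I_B = ½(57.6)(0.218)² = 1.369 kg·m².
Taking A's sense as positive: L = (0.2931)(8.55) + (1.369)(6.15) = 10.92 kg·m²·rev/s.
Combined I = 0.2931 + 1.369 = 1.662 kg·m².
ω_f = L / I = 10.92 / 1.662 = 6.573 rev/s.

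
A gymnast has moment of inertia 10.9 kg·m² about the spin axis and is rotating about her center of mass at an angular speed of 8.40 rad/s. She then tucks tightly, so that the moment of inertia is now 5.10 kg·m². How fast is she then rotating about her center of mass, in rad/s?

ω₂ ≈ 18.0 rad/s

With no external torque about the axis, L is conserved: I₁ω₁ = I₂ω₂.
ω₂ = I₁ω₁ / I₂ = (10.90)(8.40 rad/s) / (5.100) = 17.95 rad/s.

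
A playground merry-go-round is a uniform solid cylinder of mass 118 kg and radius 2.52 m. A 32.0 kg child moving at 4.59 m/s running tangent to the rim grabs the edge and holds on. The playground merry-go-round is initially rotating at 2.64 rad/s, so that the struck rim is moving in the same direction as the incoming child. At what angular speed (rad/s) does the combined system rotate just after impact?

About the axle the impulsive forces during the collision are internal, so angular momentum about that axis is conserved.
I_p = ½(118)(2.52)² = 374.7 kg·m². Taking the sense of the child's angular momentum as positive, L_{child} = m v R = (32.0)(4.59)(2.52) = 370.1 kg·m²/s.
L_i = +I_p ω_p + m v R = +(374.7)(2.64) + 370.1 = 1359 kg·m²/s.
After sticking, I_f = I_p + m R² = 374.7 + (32.0)(2.52)² = 577.9 kg·m².
ω_f = L_i / I_f = 1359 / 577.9 = 2.352 rad/s.

|ω_f| ≈ 2.35 rad/s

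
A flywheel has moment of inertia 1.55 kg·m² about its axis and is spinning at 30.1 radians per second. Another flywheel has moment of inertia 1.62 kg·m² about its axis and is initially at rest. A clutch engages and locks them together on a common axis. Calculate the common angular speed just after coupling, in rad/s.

|ω_f| ≈ 14.7 rad/s

No external torque acts about the common axis, so total angular momentum is conserved.
Taking A's sense as positive: L = (1.550)(30.1) = 46.66 kg·m²·rad/s.
Combined I = 1.550 + 1.620 = 3.170 kg·m².
ω_f = L / I = 46.66 / 3.170 = 14.72 rad/s.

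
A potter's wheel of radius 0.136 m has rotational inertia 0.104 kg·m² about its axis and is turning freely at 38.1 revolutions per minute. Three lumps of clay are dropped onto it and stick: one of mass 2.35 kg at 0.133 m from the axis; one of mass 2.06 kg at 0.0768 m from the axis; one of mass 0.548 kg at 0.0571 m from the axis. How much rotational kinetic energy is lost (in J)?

The added mass arrives with no angular momentum about the axis, and any external torque about the axis is negligible, so the system's angular momentum is conserved.
Added inertia Σmr² = (2.35)(0.133)² + (2.06)(0.0768)² + (0.548)(0.0571)² = 0.05551 kg·m²; I_f = 0.1040 + 0.05551 = 0.1595 kg·m².
ω_f = I_p ω_i / I_f = (0.1040)(38.1) / 0.1595 = 24.84 rpm.
KE_i = ½(0.1040)(3.990 rad/s)² = 0.8278 J; KE_f = ½(0.1595)(2.601)² = 0.5397 J.

energy lost ≈ 0.288 J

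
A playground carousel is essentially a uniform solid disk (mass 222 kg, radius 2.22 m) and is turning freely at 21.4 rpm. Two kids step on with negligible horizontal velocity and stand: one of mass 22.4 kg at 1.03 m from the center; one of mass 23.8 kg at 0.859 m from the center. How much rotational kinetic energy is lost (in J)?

The added mass arrives with no angular momentum about the center, and any external torque about the center is negligible, so the system's angular momentum is conserved.
I_p = ½(222)(2.22)² = 547.1 kg·m².
Added inertia Σmr² = (22.4)(1.03)² + (23.8)(0.859)² = 41.33 kg·m²; I_f = 547.1 + 41.33 = 588.4 kg·m².
ω_f = I_p ω_i / I_f = (547.1)(21.4) / 588.4 = 19.90 rpm.
KE_i = ½(547.1)(2.241 rad/s)² = 1374 J; KE_f = ½(588.4)(2.084)² = 1277 J.

energy lost ≈ 96.5 J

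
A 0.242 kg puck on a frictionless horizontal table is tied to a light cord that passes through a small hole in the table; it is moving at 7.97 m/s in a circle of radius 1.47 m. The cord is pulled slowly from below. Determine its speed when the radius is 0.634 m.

v₂ ≈ 18.5 m/s

Central (radial) force ⇒ zero torque about the center ⇒ m v r is constant.
v₂ = v₁ r₁ / r₂ = (7.97)(1.47) / (0.634) = 18.48 m/s.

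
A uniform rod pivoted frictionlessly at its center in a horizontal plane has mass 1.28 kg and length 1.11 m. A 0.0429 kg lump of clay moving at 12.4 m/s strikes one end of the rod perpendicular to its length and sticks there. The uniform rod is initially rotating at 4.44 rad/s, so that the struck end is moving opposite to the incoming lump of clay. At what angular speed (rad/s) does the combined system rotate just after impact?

|ω_f| ≈ 1.99 rad/s

About the pivot the impulsive forces during the collision are internal, so angular momentum about that axis is conserved.
I_p = (1/12)(1.28)(1.11)² = 0.1314 kg·m². Taking the sense of the lump of clay's angular momentum as positive, L_{lump} = m v R = (0.0429)(12.4)(1.11/2) = 0.2952 kg·m²/s.
L_i = −I_p ω_p + m v R = −(0.1314)(4.44) + 0.2952 = -0.2883 kg·m²/s.
After sticking, I_f = I_p + m R² = 0.1314 + (0.0429)(1.11/2)² = 0.1446 kg·m².
ω_f = L_i / I_f = -0.2883 / 0.1446 = -1.993 rad/s.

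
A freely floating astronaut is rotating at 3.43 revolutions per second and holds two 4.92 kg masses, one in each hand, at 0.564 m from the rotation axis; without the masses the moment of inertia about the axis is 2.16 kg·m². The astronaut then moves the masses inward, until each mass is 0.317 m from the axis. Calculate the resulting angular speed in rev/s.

No external torque acts about the spin axis, so angular momentum is conserved.
I₁ = 2.16 + 2(4.92)(0.564)² = 5.290 kg·m²; I₂ = 2.16 + 2(4.92)(0.317)² = 3.149 kg·m².
ω₂ = I₁ω₁ / I₂ = (5.290)(3.43 rev/s) / (3.149) = 5.762 rev/s.

ω₂ ≈ 5.76 rev/s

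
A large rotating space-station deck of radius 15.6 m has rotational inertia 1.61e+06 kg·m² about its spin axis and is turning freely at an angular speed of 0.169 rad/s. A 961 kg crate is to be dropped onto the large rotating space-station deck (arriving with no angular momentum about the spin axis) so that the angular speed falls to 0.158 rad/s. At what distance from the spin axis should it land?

No external torque acts about the spin axis; L_before = L_after.
I_p ω_i = (I_p + m r²) ω_f ⇒ m r² = I_p(ω_i/ω_f − 1) = 1.610e+06(0.169/0.158 − 1) = 1.121e+05 kg·m².
r = √(1.121e+05/961) = 10.80 m.

r ≈ 10.8 m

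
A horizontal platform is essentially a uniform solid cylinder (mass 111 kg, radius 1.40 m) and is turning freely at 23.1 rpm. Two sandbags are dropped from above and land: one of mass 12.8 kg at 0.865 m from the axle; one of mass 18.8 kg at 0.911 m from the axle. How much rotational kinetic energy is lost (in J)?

energy lost ≈ 59.8 J

The added mass arrives with no angular momentum about the axle, and any external torque about the axle is negligible, so the system's angular momentum is conserved.
I_p = ½(111)(1.40)² = 108.8 kg·m².
Added inertia Σmr² = (12.8)(0.865)² + (18.8)(0.911)² = 25.18 kg·m²; I_f = 108.8 + 25.18 = 134.0 kg·m².
ω_f = I_p ω_i / I_f = (108.8)(23.1) / 134.0 = 18.76 rpm.
KE_i = ½(108.8)(2.419 rad/s)² = 318.3 J; KE_f = ½(134.0)(1.964)² = 258.4 J.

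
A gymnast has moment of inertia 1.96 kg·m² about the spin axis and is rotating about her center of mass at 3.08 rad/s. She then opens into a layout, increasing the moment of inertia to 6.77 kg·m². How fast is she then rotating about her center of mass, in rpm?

With no external torque about the axis, L is conserved: I₁ω₁ = I₂ω₂.
ω₂ = I₁ω₁ / I₂ = (1.960)(3.08 rad/s) / (6.770) = 0.8917 rad/s = 8.515 rpm.

ω₂ ≈ 8.52 rpm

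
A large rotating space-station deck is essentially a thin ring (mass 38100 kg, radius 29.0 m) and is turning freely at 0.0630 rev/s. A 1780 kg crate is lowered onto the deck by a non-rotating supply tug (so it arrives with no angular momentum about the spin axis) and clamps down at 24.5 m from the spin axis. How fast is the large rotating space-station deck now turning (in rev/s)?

The added mass arrives with no angular momentum about the spin axis, and any external torque about the spin axis is negligible, so the system's angular momentum is conserved.
I_p = (38100)(29.0)² = 3.204e+07 kg·m².
Added inertia Σmr² = (1780)(24.5)² = 1.068e+06 kg·m²; I_f = 3.204e+07 + 1.068e+06 = 3.311e+07 kg·m².
ω_f = I_p ω_i / I_f = (3.204e+07)(0.0630) / 3.311e+07 = 0.06097 rev/s.

ω_f ≈ 0.0610 rev/s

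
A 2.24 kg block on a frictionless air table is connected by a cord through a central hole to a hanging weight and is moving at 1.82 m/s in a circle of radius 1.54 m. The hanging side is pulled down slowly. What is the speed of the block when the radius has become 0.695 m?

v₂ ≈ 4.03 m/s

Central (radial) force ⇒ zero torque about the center ⇒ m v r is constant.
v₂ = v₁ r₁ / r₂ = (1.82)(1.54) / (0.695) = 4.033 m/s.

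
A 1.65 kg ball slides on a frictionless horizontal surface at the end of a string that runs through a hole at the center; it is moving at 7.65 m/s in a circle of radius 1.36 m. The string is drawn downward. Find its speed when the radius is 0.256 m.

Central (radial) force ⇒ zero torque about the center ⇒ m v r is constant.
v₂ = v₁ r₁ / r₂ = (7.65)(1.36) / (0.256) = 40.64 m/s.

v₂ ≈ 40.6 m/s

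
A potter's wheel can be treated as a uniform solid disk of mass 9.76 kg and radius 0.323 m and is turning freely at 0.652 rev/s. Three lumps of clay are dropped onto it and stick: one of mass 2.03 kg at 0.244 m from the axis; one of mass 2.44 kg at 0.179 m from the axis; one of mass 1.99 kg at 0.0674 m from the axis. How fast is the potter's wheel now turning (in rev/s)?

ω_f ≈ 0.463 rev/s

The added mass arrives with no angular momentum about the axis, and any external torque about the axis is negligible, so the system's angular momentum is conserved.
I_p = ½(9.76)(0.323)² = 0.5091 kg·m².
Added inertia Σmr² = (2.03)(0.244)² + (2.44)(0.179)² + (1.99)(0.0674)² = 0.2081 kg·m²; I_f = 0.5091 + 0.2081 = 0.7172 kg·m².
ω_f = I_p ω_i / I_f = (0.5091)(0.652) / 0.7172 = 0.4628 rev/s.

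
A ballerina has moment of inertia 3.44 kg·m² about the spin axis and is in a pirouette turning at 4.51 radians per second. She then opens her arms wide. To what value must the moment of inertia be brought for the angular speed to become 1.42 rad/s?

I₂ ≈ 10.9 kg·m²

No external torque acts about the spin axis, so angular momentum is conserved.
I₂ = I₁ω₁ / ω₂ = (3.44)(4.51) / (1.42) = 10.93 kg·m².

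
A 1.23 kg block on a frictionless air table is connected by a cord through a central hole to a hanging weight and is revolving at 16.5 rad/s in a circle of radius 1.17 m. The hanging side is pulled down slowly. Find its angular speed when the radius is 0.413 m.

The constraining force is radial, so m r² ω about the center is conserved.
ω₂ = ω₁ (r₁/r₂)² = (16.5)(1.17/0.413)² = 132.4 rad/s.

ω₂ ≈ 132 rad/s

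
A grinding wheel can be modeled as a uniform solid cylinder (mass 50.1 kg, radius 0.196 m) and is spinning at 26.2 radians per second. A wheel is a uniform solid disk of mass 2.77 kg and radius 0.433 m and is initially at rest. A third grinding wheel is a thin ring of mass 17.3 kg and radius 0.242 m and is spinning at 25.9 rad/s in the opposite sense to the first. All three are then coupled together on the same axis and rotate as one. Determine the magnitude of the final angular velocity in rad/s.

|ω_f| ≈ 0.460 rad/s

No external torque acts about the common axis, so total angular momentum is conserved.
Moments of inertia: I_A = ½(50.1)(0.196)² = 0.9623 kg·m²; I_B = ½(2.77)(0.433)² = 0.2597 kg·m²; I_C = (17.3)(0.242)² = 1.013 kg·m².
Taking A's sense as positive: L = (0.9623)(26.2) − (1.013)(25.9) = -1.028 kg·m²·rad/s.
Combined I = 0.9623 + 0.2597 + 1.013 = 2.235 kg·m².
ω_f = L / I = -1.028 / 2.235 = -0.4599 rad/s.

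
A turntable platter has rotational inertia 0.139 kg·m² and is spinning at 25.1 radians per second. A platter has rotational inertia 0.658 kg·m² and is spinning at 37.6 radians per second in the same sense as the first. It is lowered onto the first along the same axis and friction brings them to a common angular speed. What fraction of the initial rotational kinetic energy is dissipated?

fraction ≈ 0.0176

The coupling torques are internal; angular momentum about the shared axis is conserved.
Taking A's sense as positive: L = (0.1390)(25.1) + (0.6580)(37.6) = 28.23 kg·m²·rad/s.
Combined I = 0.1390 + 0.6580 = 0.7970 kg·m².
ω_f = L / I = 28.23 / 0.7970 = 35.42 rad/s.
KE_i = ½ΣIω² = 508.9 J; KE_f = ½(0.7970)(35.42)² = 499.9 J.
Fraction dissipated = (KE_i − KE_f)/KE_i = 0.01762.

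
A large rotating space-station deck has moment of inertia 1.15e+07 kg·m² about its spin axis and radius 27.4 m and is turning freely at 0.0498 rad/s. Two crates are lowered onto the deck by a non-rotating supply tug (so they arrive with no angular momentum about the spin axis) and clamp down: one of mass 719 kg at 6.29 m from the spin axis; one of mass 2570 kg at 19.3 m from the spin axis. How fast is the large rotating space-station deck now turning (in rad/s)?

The added mass arrives with no angular momentum about the spin axis, and any external torque about the spin axis is negligible, so the system's angular momentum is conserved.
Added inertia Σmr² = (719)(6.29)² + (2570)(19.3)² = 9.857e+05 kg·m²; I_f = 1.150e+07 + 9.857e+05 = 1.249e+07 kg·m².
ω_f = I_p ω_i / I_f = (1.150e+07)(0.0498) / 1.249e+07 = 0.04587 rad/s.

ω_f ≈ 0.0459 rad/s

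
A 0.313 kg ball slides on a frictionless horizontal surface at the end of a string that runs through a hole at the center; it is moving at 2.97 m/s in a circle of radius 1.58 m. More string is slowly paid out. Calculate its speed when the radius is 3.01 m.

v₂ ≈ 1.56 m/s

Central (radial) force ⇒ zero torque about the center ⇒ m v r is constant.
v₂ = v₁ r₁ / r₂ = (2.97)(1.58) / (3.01) = 1.559 m/s.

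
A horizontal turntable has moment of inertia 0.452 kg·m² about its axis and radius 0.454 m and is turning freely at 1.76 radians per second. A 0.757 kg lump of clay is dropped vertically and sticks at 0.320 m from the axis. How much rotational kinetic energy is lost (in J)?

No external torque acts about the axis; L_before = L_after.
Added inertia Σmr² = (0.757)(0.320)² = 0.07752 kg·m²; I_f = 0.4520 + 0.07752 = 0.5295 kg·m².
ω_f = I_p ω_i / I_f = (0.4520)(1.76) / 0.5295 = 1.502 rad/s.
KE_i = ½(0.4520)(1.760 rad/s)² = 0.7001 J; KE_f = ½(0.5295)(1.502)² = 0.5976 J.

energy lost ≈ 0.102 J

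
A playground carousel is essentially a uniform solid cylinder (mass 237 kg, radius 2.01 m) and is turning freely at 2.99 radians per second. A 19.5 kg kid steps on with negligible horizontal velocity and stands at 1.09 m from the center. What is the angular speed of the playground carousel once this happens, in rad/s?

The added mass arrives with no angular momentum about the center, and any external torque about the center is negligible, so the system's angular momentum is conserved.
I_p = ½(237)(2.01)² = 478.8 kg·m².
Added inertia Σmr² = (19.5)(1.09)² = 23.17 kg·m²; I_f = 478.8 + 23.17 = 501.9 kg·m².
ω_f = I_p ω_i / I_f = (478.8)(2.99) / 501.9 = 2.852 rad/s.

ω_f ≈ 2.85 rad/s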